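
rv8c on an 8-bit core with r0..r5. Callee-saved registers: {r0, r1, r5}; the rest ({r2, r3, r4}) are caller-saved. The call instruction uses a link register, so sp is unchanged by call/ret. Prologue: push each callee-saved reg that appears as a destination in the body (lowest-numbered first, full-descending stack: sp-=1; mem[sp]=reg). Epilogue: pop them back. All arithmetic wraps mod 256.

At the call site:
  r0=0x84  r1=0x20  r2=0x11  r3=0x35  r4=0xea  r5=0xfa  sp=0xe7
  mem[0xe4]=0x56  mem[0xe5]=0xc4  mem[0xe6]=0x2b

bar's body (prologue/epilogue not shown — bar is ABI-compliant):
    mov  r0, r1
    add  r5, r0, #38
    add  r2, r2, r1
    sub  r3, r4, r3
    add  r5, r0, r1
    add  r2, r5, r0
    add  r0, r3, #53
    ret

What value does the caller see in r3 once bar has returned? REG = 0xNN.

REG = 0xb5

prologue: push r0 → mem[0xe6]=0x84, sp=0xe6
prologue: push r5 → mem[0xe5]=0xfa, sp=0xe5
body[0] mov  r0, r1 → r0=0x20
body[1] add  r5, r0, #38 → r5=0x46
body[2] add  r2, r2, r1 → r2=0x31
body[3] sub  r3, r4, r3 → r3=0xb5
body[4] add  r5, r0, r1 → r5=0x40
body[5] add  r2, r5, r0 → r2=0x60
body[6] add  r0, r3, #53 → r0=0xea
epilogue: pop r5=0xfa, sp=0xe6
epilogue: pop r0=0x84, sp=0xe7
r3 is caller-saved → body value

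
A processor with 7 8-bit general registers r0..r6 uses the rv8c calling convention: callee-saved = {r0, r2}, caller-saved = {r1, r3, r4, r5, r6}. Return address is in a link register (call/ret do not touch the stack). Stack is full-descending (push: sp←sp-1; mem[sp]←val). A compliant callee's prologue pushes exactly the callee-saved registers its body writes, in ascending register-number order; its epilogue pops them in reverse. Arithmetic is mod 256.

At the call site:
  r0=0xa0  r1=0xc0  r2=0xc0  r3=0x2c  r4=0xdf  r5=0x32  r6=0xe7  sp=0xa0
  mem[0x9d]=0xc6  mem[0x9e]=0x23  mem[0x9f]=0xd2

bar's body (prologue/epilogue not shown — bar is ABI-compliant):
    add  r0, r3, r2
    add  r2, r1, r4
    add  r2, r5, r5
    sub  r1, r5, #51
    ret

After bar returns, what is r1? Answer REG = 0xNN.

REG = 0xff

prologue: push r0 -> mem[0x9f]=0xa0, sp=0x9f
prologue: push r2 -> mem[0x9e]=0xc0, sp=0x9e
body[0] add  r0, r3, r2 -> r0=0xec
body[1] add  r2, r1, r4 -> r2=0x9f
body[2] add  r2, r5, r5 -> r2=0x64
body[3] sub  r1, r5, #51 -> r1=0xff
epilogue: pop r2=0xc0, sp=0x9f
epilogue: pop r0=0xa0, sp=0xa0
r1 is caller-saved -> body value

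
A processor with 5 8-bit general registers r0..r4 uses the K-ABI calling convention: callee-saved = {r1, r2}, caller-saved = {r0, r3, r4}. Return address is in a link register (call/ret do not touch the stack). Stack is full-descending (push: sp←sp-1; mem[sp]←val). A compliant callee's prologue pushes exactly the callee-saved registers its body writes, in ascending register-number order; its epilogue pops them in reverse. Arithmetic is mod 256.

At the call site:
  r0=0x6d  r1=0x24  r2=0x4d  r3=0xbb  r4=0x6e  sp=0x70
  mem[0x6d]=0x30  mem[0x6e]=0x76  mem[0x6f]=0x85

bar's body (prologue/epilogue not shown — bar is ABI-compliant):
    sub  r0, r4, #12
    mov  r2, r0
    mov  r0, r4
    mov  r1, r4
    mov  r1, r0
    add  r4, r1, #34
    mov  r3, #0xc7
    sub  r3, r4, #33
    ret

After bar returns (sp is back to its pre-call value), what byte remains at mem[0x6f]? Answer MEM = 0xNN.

prologue: push r1 → mem[0x6f]=0x24, sp=0x6f
prologue: push r2 → mem[0x6e]=0x4d, sp=0x6e
body[0] sub  r0, r4, #12 → r0=0x62
body[1] mov  r2, r0 → r2=0x62
body[2] mov  r0, r4 → r0=0x6e
body[3] mov  r1, r4 → r1=0x6e
body[4] mov  r1, r0 → r1=0x6e
body[5] add  r4, r1, #34 → r4=0x90
body[6] mov  r3, #0xc7 → r3=0xc7
body[7] sub  r3, r4, #33 → r3=0x6f
epilogue: pop r2=0x4d, sp=0x6f
epilogue: pop r1=0x24, sp=0x70
prologue pushed ['r1', 'r2'] at ['0x6f', '0x6e']

MEM = 0x24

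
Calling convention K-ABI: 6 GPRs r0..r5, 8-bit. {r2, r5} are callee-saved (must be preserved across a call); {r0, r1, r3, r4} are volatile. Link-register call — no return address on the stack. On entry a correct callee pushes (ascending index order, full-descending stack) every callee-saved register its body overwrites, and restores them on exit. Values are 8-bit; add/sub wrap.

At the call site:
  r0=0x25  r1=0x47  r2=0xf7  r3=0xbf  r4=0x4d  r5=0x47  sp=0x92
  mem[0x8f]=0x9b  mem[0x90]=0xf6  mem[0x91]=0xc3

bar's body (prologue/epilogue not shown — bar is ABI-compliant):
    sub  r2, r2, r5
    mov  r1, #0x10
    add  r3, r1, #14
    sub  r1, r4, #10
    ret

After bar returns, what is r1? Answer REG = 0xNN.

REG = 0x43

prologue: push r2 -> mem[0x91]=0xf7, sp=0x91
body[0] sub  r2, r2, r5 -> r2=0xb0
body[1] mov  r1, #0x10 -> r1=0x10
body[2] add  r3, r1, #14 -> r3=0x1e
body[3] sub  r1, r4, #10 -> r1=0x43
epilogue: pop r2=0xf7, sp=0x92
r1 is caller-saved -> body value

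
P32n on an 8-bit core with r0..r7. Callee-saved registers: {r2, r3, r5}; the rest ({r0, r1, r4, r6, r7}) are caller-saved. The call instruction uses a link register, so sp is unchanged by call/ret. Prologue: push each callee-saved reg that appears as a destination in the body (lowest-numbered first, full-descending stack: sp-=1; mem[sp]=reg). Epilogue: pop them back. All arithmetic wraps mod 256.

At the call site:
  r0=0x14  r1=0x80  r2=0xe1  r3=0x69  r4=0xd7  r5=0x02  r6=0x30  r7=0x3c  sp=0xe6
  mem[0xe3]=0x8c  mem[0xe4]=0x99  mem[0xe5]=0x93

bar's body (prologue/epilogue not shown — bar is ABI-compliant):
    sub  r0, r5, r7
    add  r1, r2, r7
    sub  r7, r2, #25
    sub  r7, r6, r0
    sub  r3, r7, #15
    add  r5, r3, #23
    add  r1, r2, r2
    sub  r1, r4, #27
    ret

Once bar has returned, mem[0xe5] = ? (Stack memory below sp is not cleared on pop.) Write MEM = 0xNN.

MEM = 0x69

prologue: push r3 → mem[0xe5]=0x69, sp=0xe5
prologue: push r5 → mem[0xe4]=0x02, sp=0xe4
body[0] sub  r0, r5, r7 → r0=0xc6
body[1] add  r1, r2, r7 → r1=0x1d
body[2] sub  r7, r2, #25 → r7=0xc8
body[3] sub  r7, r6, r0 → r7=0x6a
body[4] sub  r3, r7, #15 → r3=0x5b
body[5] add  r5, r3, #23 → r5=0x72
body[6] add  r1, r2, r2 → r1=0xc2
body[7] sub  r1, r4, #27 → r1=0xbc
epilogue: pop r5=0x02, sp=0xe5
epilogue: pop r3=0x69, sp=0xe6
prologue pushed ['r3', 'r5'] at ['0xe5', '0xe4']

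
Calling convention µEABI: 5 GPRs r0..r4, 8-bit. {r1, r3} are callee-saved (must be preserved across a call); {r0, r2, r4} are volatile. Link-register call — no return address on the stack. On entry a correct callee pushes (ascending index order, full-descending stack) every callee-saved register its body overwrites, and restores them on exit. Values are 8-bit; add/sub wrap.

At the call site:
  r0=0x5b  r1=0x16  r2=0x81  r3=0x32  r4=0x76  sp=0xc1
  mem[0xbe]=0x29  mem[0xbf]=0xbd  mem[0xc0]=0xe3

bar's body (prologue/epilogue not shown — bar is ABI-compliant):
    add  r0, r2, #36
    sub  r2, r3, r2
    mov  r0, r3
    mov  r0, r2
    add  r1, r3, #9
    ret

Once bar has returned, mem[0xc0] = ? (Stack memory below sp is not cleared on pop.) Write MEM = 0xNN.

MEM = 0x16

prologue: push r1 → mem[0xc0]=0x16, sp=0xc0
body[0] add  r0, r2, #36 → r0=0xa5
body[1] sub  r2, r3, r2 → r2=0xb1
body[2] mov  r0, r3 → r0=0x32
body[3] mov  r0, r2 → r0=0xb1
body[4] add  r1, r3, #9 → r1=0x3b
epilogue: pop r1=0x16, sp=0xc1
prologue pushed ['r1'] at ['0xc0']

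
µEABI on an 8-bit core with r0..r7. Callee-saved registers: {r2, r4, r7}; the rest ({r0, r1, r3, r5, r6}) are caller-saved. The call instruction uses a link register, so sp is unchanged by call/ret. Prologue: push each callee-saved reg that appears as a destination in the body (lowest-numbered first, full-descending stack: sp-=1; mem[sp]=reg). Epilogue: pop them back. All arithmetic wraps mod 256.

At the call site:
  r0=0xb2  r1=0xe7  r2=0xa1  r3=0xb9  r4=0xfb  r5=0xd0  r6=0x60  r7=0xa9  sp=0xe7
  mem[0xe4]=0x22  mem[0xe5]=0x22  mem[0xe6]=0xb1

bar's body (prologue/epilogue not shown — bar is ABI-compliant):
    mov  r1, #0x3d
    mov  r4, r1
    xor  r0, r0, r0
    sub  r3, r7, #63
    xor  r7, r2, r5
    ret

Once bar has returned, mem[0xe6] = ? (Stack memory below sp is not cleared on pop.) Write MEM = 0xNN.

MEM = 0xfb

prologue: push r4 -> mem[0xe6]=0xfb, sp=0xe6
prologue: push r7 -> mem[0xe5]=0xa9, sp=0xe5
body[0] mov  r1, #0x3d -> r1=0x3d
body[1] mov  r4, r1 -> r4=0x3d
body[2] xor  r0, r0, r0 -> r0=0x00
body[3] sub  r3, r7, #63 -> r3=0x6a
body[4] xor  r7, r2, r5 -> r7=0x71
epilogue: pop r7=0xa9, sp=0xe6
epilogue: pop r4=0xfb, sp=0xe7
prologue pushed ['r4', 'r7'] at ['0xe6', '0xe5']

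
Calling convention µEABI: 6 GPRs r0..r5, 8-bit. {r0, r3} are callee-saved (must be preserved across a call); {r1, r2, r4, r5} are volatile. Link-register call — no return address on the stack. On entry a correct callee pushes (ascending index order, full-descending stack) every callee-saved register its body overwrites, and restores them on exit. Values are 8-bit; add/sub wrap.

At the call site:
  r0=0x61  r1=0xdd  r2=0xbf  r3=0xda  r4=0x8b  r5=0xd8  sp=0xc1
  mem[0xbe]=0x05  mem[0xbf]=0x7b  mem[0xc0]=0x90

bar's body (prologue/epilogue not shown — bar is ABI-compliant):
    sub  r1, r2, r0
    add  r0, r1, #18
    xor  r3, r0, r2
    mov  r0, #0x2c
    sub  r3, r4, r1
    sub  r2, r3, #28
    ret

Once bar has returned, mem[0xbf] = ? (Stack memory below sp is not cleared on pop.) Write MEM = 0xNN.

MEM = 0xda

prologue: push r0 -> mem[0xc0]=0x61, sp=0xc0
prologue: push r3 -> mem[0xbf]=0xda, sp=0xbf
body[0] sub  r1, r2, r0 -> r1=0x5e
body[1] add  r0, r1, #18 -> r0=0x70
body[2] xor  r3, r0, r2 -> r3=0xcf
body[3] mov  r0, #0x2c -> r0=0x2c
body[4] sub  r3, r4, r1 -> r3=0x2d
body[5] sub  r2, r3, #28 -> r2=0x11
epilogue: pop r3=0xda, sp=0xc0
epilogue: pop r0=0x61, sp=0xc1
prologue pushed ['r0', 'r3'] at ['0xc0', '0xbf']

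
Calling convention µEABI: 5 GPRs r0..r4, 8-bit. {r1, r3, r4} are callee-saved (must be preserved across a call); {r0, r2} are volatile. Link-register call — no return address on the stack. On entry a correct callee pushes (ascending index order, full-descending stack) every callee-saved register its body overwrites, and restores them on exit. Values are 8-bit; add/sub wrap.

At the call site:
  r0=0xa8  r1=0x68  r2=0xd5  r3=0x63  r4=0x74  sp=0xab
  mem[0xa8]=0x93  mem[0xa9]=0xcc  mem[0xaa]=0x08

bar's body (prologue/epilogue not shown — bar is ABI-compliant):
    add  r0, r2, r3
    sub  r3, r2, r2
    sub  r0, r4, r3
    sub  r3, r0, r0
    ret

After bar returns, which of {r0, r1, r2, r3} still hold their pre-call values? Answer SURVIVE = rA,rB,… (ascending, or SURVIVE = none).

prologue: push r3 → mem[0xaa]=0x63, sp=0xaa
body[0] add  r0, r2, r3 → r0=0x38
body[1] sub  r3, r2, r2 → r3=0x00
body[2] sub  r0, r4, r3 → r0=0x74
body[3] sub  r3, r0, r0 → r3=0x00
epilogue: pop r3=0x63, sp=0xab
r0: caller-saved, written=True
r1: callee-saved, written=False
r2: caller-saved, written=False
r3: callee-saved, written=True

SURVIVE = r1,r2,r3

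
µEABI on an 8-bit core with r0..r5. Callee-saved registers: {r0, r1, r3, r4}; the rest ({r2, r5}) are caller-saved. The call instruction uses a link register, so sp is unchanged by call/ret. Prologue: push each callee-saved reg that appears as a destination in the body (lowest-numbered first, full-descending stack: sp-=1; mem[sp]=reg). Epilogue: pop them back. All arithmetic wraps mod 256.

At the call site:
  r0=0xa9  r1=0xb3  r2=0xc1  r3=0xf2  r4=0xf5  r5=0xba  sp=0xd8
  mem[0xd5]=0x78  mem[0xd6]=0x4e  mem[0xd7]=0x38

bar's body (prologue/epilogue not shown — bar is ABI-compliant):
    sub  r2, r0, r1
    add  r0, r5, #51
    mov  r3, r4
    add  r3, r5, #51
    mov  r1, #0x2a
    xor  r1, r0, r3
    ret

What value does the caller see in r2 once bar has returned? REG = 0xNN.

REG = 0xf6

prologue: push r0 -> mem[0xd7]=0xa9, sp=0xd7
prologue: push r1 -> mem[0xd6]=0xb3, sp=0xd6
prologue: push r3 -> mem[0xd5]=0xf2, sp=0xd5
body[0] sub  r2, r0, r1 -> r2=0xf6
body[1] add  r0, r5, #51 -> r0=0xed
body[2] mov  r3, r4 -> r3=0xf5
body[3] add  r3, r5, #51 -> r3=0xed
body[4] mov  r1, #0x2a -> r1=0x2a
body[5] xor  r1, r0, r3 -> r1=0x00
epilogue: pop r3=0xf2, sp=0xd6
epilogue: pop r1=0xb3, sp=0xd7
epilogue: pop r0=0xa9, sp=0xd8
r2 is caller-saved -> body value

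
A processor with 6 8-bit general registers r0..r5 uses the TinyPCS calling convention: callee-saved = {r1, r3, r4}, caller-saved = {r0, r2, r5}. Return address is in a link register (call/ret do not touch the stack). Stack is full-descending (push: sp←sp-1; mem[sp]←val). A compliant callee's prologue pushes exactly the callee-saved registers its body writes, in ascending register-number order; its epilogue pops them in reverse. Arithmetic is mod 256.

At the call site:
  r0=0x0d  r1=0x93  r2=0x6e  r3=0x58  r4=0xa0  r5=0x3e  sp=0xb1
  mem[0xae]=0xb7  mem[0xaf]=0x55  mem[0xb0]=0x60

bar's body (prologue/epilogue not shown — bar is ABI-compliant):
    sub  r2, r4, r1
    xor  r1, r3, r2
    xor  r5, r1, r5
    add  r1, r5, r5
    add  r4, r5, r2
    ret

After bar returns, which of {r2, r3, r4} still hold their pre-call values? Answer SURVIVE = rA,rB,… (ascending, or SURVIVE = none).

SURVIVE = r3,r4

prologue: push r1 -> mem[0xb0]=0x93, sp=0xb0
prologue: push r4 -> mem[0xaf]=0xa0, sp=0xaf
body[0] sub  r2, r4, r1 -> r2=0x0d
body[1] xor  r1, r3, r2 -> r1=0x55
body[2] xor  r5, r1, r5 -> r5=0x6b
body[3] add  r1, r5, r5 -> r1=0xd6
body[4] add  r4, r5, r2 -> r4=0x78
epilogue: pop r4=0xa0, sp=0xb0
epilogue: pop r1=0x93, sp=0xb1
r2: caller-saved, written=True
r3: callee-saved, written=False
r4: callee-saved, written=True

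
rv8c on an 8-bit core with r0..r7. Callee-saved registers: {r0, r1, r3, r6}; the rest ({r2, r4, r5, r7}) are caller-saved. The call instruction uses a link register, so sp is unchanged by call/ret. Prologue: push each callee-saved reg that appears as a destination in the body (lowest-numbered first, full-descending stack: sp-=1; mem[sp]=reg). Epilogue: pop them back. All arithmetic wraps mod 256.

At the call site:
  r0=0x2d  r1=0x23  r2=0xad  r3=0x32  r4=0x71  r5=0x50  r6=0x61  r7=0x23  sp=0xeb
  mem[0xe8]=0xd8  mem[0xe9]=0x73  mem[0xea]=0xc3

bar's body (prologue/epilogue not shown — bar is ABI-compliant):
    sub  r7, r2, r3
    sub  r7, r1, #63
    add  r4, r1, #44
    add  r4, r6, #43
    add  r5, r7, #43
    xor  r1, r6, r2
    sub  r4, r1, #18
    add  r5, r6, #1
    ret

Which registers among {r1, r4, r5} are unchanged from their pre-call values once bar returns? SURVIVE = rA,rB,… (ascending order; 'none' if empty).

SURVIVE = r1

prologue: push r1 -> mem[0xea]=0x23, sp=0xea
body[0] sub  r7, r2, r3 -> r7=0x7b
body[1] sub  r7, r1, #63 -> r7=0xe4
body[2] add  r4, r1, #44 -> r4=0x4f
body[3] add  r4, r6, #43 -> r4=0x8c
body[4] add  r5, r7, #43 -> r5=0x0f
body[5] xor  r1, r6, r2 -> r1=0xcc
body[6] sub  r4, r1, #18 -> r4=0xba
body[7] add  r5, r6, #1 -> r5=0x62
epilogue: pop r1=0x23, sp=0xeb
r1: callee-saved, written=True
r4: caller-saved, written=True
r5: caller-saved, written=True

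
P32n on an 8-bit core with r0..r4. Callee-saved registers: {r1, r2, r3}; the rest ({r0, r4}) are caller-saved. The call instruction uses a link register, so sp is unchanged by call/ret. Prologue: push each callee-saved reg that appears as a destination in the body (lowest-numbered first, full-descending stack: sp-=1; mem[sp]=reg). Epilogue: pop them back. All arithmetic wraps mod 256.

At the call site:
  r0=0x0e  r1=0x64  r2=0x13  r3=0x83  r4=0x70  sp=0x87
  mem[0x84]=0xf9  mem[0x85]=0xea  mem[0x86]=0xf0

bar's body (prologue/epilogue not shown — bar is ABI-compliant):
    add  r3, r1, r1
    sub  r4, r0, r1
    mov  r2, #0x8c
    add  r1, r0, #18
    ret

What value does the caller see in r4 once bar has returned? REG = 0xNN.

REG = 0xaa

prologue: push r1 -> mem[0x86]=0x64, sp=0x86
prologue: push r2 -> mem[0x85]=0x13, sp=0x85
prologue: push r3 -> mem[0x84]=0x83, sp=0x84
body[0] add  r3, r1, r1 -> r3=0xc8
body[1] sub  r4, r0, r1 -> r4=0xaa
body[2] mov  r2, #0x8c -> r2=0x8c
body[3] add  r1, r0, #18 -> r1=0x20
epilogue: pop r3=0x83, sp=0x85
epilogue: pop r2=0x13, sp=0x86
epilogue: pop r1=0x64, sp=0x87
r4 is caller-saved -> body value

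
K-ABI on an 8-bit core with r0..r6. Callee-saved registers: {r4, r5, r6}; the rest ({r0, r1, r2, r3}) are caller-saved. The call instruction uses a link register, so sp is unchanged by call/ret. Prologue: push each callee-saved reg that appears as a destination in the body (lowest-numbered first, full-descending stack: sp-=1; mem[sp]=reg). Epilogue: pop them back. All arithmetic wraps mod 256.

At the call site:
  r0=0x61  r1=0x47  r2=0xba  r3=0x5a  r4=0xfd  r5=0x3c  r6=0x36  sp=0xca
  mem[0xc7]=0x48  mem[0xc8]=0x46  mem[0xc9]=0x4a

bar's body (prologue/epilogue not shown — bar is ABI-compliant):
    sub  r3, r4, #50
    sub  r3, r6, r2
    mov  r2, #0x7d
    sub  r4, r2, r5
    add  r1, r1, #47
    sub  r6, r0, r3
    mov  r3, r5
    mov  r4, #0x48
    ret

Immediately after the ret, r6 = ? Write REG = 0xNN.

REG = 0x36

prologue: push r4 -> mem[0xc9]=0xfd, sp=0xc9
prologue: push r6 -> mem[0xc8]=0x36, sp=0xc8
body[0] sub  r3, r4, #50 -> r3=0xcb
body[1] sub  r3, r6, r2 -> r3=0x7c
body[2] mov  r2, #0x7d -> r2=0x7d
body[3] sub  r4, r2, r5 -> r4=0x41
body[4] add  r1, r1, #47 -> r1=0x76
body[5] sub  r6, r0, r3 -> r6=0xe5
body[6] mov  r3, r5 -> r3=0x3c
body[7] mov  r4, #0x48 -> r4=0x48
epilogue: pop r6=0x36, sp=0xc9
epilogue: pop r4=0xfd, sp=0xca
r6 is callee-saved -> restored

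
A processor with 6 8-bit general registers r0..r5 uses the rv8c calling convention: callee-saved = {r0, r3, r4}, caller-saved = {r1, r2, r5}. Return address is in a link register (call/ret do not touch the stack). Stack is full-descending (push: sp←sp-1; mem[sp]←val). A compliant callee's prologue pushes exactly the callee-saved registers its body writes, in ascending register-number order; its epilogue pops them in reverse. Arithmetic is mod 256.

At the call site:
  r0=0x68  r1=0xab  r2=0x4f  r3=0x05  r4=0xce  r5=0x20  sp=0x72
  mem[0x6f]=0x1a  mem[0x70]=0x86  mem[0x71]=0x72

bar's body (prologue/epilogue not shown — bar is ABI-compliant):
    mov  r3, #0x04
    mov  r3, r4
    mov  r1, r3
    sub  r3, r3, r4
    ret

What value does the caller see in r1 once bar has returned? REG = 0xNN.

REG = 0xce

prologue: push r3 → mem[0x71]=0x05, sp=0x71
body[0] mov  r3, #0x04 → r3=0x04
body[1] mov  r3, r4 → r3=0xce
body[2] mov  r1, r3 → r1=0xce
body[3] sub  r3, r3, r4 → r3=0x00
epilogue: pop r3=0x05, sp=0x72
r1 is caller-saved → body value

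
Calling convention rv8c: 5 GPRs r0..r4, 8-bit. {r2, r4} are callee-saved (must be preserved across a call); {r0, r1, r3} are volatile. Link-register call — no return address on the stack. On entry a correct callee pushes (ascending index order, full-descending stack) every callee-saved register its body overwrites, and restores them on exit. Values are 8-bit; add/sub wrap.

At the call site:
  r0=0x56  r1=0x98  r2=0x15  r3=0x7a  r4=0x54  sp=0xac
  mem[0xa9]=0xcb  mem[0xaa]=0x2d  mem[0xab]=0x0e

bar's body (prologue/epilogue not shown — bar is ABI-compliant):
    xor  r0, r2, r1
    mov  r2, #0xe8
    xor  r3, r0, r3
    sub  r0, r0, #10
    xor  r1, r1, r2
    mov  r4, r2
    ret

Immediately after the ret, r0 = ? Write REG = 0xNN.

prologue: push r2 -> mem[0xab]=0x15, sp=0xab
prologue: push r4 -> mem[0xaa]=0x54, sp=0xaa
body[0] xor  r0, r2, r1 -> r0=0x8d
body[1] mov  r2, #0xe8 -> r2=0xe8
body[2] xor  r3, r0, r3 -> r3=0xf7
body[3] sub  r0, r0, #10 -> r0=0x83
body[4] xor  r1, r1, r2 -> r1=0x70
body[5] mov  r4, r2 -> r4=0xe8
epilogue: pop r4=0x54, sp=0xab
epilogue: pop r2=0x15, sp=0xac
r0 is caller-saved -> body value

REG = 0x83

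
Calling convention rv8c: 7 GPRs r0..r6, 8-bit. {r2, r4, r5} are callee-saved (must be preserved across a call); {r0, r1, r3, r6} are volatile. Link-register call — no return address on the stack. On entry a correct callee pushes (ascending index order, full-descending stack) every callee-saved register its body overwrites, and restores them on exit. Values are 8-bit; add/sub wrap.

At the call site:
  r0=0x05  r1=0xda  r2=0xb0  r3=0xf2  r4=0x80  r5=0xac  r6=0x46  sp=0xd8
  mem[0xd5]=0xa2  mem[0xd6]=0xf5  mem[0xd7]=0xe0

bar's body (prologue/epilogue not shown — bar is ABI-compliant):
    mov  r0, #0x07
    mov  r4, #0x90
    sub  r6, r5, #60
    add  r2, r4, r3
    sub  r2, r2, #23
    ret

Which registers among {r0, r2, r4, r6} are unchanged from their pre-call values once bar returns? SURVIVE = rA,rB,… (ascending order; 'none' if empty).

SURVIVE = r2,r4

prologue: push r2 → mem[0xd7]=0xb0, sp=0xd7
prologue: push r4 → mem[0xd6]=0x80, sp=0xd6
body[0] mov  r0, #0x07 → r0=0x07
body[1] mov  r4, #0x90 → r4=0x90
body[2] sub  r6, r5, #60 → r6=0x70
body[3] add  r2, r4, r3 → r2=0x82
body[4] sub  r2, r2, #23 → r2=0x6b
epilogue: pop r4=0x80, sp=0xd7
epilogue: pop r2=0xb0, sp=0xd8
r0: caller-saved, written=True
r2: callee-saved, written=True
r4: callee-saved, written=True
r6: caller-saved, written=True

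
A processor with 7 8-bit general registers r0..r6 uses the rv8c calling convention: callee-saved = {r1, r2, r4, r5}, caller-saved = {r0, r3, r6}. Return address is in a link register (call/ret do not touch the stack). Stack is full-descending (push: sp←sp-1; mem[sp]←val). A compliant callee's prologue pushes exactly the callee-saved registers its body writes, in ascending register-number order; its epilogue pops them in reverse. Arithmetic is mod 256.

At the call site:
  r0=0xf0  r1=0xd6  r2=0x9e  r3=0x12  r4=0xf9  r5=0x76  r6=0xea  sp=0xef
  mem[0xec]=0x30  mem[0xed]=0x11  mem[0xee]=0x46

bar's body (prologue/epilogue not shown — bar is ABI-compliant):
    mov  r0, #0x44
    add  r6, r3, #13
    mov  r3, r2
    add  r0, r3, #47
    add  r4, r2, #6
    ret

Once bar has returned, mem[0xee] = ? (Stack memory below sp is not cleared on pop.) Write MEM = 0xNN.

MEM = 0xf9

prologue: push r4 -> mem[0xee]=0xf9, sp=0xee
body[0] mov  r0, #0x44 -> r0=0x44
body[1] add  r6, r3, #13 -> r6=0x1f
body[2] mov  r3, r2 -> r3=0x9e
body[3] add  r0, r3, #47 -> r0=0xcd
body[4] add  r4, r2, #6 -> r4=0xa4
epilogue: pop r4=0xf9, sp=0xef
prologue pushed ['r4'] at ['0xee']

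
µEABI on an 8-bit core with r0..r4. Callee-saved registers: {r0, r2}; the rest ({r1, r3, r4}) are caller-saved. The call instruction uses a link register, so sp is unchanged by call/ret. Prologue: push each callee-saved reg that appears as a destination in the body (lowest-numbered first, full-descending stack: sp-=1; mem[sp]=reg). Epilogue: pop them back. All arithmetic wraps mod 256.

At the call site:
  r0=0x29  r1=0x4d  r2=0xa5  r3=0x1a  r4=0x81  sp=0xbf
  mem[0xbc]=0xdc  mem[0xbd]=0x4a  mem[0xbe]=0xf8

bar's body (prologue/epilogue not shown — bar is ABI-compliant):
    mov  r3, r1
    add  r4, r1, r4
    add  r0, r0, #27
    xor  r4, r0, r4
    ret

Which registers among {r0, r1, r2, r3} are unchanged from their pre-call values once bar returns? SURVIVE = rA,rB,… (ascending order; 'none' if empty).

prologue: push r0 → mem[0xbe]=0x29, sp=0xbe
body[0] mov  r3, r1 → r3=0x4d
body[1] add  r4, r1, r4 → r4=0xce
body[2] add  r0, r0, #27 → r0=0x44
body[3] xor  r4, r0, r4 → r4=0x8a
epilogue: pop r0=0x29, sp=0xbf
r0: callee-saved, written=True
r1: caller-saved, written=False
r2: callee-saved, written=False
r3: caller-saved, written=True

SURVIVE = r0,r1,r2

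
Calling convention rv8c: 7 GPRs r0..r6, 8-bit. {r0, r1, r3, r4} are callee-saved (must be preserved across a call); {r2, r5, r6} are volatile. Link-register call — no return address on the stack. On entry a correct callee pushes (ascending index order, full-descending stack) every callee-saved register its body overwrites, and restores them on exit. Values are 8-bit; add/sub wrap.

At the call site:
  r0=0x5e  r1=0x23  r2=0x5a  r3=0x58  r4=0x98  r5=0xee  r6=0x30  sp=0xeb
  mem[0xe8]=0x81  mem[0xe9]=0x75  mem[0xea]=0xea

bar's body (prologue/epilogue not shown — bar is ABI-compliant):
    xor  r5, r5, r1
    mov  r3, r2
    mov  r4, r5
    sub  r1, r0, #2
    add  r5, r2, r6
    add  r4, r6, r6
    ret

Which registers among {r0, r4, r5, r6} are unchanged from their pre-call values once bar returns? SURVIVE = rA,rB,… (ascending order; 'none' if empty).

prologue: push r1 -> mem[0xea]=0x23, sp=0xea
prologue: push r3 -> mem[0xe9]=0x58, sp=0xe9
prologue: push r4 -> mem[0xe8]=0x98, sp=0xe8
body[0] xor  r5, r5, r1 -> r5=0xcd
body[1] mov  r3, r2 -> r3=0x5a
body[2] mov  r4, r5 -> r4=0xcd
body[3] sub  r1, r0, #2 -> r1=0x5c
body[4] add  r5, r2, r6 -> r5=0x8a
body[5] add  r4, r6, r6 -> r4=0x60
epilogue: pop r4=0x98, sp=0xe9
epilogue: pop r3=0x58, sp=0xea
epilogue: pop r1=0x23, sp=0xeb
r0: callee-saved, written=False
r4: callee-saved, written=True
r5: caller-saved, written=True
r6: caller-saved, written=False

SURVIVE = r0,r4,r6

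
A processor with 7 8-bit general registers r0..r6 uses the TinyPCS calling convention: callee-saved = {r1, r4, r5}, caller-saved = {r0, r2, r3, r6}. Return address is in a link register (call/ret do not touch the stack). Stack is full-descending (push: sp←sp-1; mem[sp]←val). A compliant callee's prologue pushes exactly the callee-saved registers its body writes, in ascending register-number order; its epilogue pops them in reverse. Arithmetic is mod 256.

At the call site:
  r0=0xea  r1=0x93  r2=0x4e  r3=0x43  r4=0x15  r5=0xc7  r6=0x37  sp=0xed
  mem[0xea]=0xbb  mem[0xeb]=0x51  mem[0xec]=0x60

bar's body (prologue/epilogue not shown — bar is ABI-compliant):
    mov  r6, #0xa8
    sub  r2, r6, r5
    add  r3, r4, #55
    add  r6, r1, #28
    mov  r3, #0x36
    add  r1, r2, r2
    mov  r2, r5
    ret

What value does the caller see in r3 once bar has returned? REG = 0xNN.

prologue: push r1 -> mem[0xec]=0x93, sp=0xec
body[0] mov  r6, #0xa8 -> r6=0xa8
body[1] sub  r2, r6, r5 -> r2=0xe1
body[2] add  r3, r4, #55 -> r3=0x4c
body[3] add  r6, r1, #28 -> r6=0xaf
body[4] mov  r3, #0x36 -> r3=0x36
body[5] add  r1, r2, r2 -> r1=0xc2
body[6] mov  r2, r5 -> r2=0xc7
epilogue: pop r1=0x93, sp=0xed
r3 is caller-saved -> body value

REG = 0x36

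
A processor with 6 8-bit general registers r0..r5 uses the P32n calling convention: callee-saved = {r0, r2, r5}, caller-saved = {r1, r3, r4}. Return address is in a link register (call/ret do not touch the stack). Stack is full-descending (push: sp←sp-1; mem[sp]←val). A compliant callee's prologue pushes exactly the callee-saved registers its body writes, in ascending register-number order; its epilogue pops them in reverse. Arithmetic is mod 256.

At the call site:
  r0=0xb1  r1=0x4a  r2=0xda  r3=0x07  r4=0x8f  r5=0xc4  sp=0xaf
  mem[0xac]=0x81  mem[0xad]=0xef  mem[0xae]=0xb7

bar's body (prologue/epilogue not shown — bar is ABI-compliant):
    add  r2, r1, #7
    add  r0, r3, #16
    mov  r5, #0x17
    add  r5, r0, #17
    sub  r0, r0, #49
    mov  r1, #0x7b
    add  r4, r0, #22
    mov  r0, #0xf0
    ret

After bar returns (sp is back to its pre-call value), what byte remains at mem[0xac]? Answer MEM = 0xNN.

MEM = 0xc4

prologue: push r0 → mem[0xae]=0xb1, sp=0xae
prologue: push r2 → mem[0xad]=0xda, sp=0xad
prologue: push r5 → mem[0xac]=0xc4, sp=0xac
body[0] add  r2, r1, #7 → r2=0x51
body[1] add  r0, r3, #16 → r0=0x17
body[2] mov  r5, #0x17 → r5=0x17
body[3] add  r5, r0, #17 → r5=0x28
body[4] sub  r0, r0, #49 → r0=0xe6
body[5] mov  r1, #0x7b → r1=0x7b
body[6] add  r4, r0, #22 → r4=0xfc
body[7] mov  r0, #0xf0 → r0=0xf0
epilogue: pop r5=0xc4, sp=0xad
epilogue: pop r2=0xda, sp=0xae
epilogue: pop r0=0xb1, sp=0xaf
prologue pushed ['r0', 'r2', 'r5'] at ['0xae', '0xad', '0xac']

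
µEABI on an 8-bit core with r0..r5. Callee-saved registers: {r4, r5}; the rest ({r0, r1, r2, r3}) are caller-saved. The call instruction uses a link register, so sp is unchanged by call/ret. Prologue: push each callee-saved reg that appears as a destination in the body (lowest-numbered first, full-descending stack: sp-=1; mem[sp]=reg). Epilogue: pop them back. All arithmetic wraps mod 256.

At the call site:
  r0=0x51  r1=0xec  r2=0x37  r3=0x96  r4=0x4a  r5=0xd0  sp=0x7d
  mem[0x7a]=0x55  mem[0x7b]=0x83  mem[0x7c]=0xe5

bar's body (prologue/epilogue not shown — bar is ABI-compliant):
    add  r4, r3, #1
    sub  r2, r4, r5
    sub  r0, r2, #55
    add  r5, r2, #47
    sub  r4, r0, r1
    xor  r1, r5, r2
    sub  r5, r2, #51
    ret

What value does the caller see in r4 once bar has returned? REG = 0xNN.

prologue: push r4 → mem[0x7c]=0x4a, sp=0x7c
prologue: push r5 → mem[0x7b]=0xd0, sp=0x7b
body[0] add  r4, r3, #1 → r4=0x97
body[1] sub  r2, r4, r5 → r2=0xc7
body[2] sub  r0, r2, #55 → r0=0x90
body[3] add  r5, r2, #47 → r5=0xf6
body[4] sub  r4, r0, r1 → r4=0xa4
body[5] xor  r1, r5, r2 → r1=0x31
body[6] sub  r5, r2, #51 → r5=0x94
epilogue: pop r5=0xd0, sp=0x7c
epilogue: pop r4=0x4a, sp=0x7d
r4 is callee-saved → restored

REG = 0x4a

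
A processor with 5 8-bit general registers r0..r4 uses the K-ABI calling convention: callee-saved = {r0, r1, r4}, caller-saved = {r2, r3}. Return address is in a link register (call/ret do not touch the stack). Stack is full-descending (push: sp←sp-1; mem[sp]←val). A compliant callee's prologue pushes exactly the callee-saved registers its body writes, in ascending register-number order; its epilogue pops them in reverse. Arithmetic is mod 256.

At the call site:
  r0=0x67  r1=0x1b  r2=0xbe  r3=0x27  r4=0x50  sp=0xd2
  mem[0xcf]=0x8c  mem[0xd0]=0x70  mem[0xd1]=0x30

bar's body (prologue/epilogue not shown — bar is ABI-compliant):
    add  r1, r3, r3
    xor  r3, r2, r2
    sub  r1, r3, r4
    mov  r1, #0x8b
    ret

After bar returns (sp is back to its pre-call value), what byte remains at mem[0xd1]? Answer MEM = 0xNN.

MEM = 0x1b

prologue: push r1 → mem[0xd1]=0x1b, sp=0xd1
body[0] add  r1, r3, r3 → r1=0x4e
body[1] xor  r3, r2, r2 → r3=0x00
body[2] sub  r1, r3, r4 → r1=0xb0
body[3] mov  r1, #0x8b → r1=0x8b
epilogue: pop r1=0x1b, sp=0xd2
prologue pushed ['r1'] at ['0xd1']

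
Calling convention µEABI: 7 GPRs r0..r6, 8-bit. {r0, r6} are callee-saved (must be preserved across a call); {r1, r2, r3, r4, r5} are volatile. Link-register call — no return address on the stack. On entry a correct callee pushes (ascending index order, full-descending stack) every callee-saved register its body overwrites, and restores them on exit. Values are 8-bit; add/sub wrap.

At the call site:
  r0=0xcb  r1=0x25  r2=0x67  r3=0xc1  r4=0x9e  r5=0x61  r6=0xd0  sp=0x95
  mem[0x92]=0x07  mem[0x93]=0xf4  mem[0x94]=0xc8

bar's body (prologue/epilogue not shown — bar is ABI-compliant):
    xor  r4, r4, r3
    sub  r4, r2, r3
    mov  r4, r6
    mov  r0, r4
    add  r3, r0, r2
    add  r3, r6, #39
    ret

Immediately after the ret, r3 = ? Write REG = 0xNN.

prologue: push r0 → mem[0x94]=0xcb, sp=0x94
body[0] xor  r4, r4, r3 → r4=0x5f
body[1] sub  r4, r2, r3 → r4=0xa6
body[2] mov  r4, r6 → r4=0xd0
body[3] mov  r0, r4 → r0=0xd0
body[4] add  r3, r0, r2 → r3=0x37
body[5] add  r3, r6, #39 → r3=0xf7
epilogue: pop r0=0xcb, sp=0x95
r3 is caller-saved → body value

REG = 0xf7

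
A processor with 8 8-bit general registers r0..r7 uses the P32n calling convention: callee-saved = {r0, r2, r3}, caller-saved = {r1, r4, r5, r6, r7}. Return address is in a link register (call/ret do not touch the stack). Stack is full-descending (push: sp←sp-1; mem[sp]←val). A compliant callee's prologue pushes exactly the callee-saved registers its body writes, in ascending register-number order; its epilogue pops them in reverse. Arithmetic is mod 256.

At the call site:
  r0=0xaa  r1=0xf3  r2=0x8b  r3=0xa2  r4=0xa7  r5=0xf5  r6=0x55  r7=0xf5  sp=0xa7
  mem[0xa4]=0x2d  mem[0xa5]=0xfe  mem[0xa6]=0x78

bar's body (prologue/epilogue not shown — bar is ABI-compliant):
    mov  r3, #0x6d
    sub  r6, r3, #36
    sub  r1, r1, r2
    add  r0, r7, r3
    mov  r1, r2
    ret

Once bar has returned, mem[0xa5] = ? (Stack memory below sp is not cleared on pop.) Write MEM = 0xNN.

prologue: push r0 → mem[0xa6]=0xaa, sp=0xa6
prologue: push r3 → mem[0xa5]=0xa2, sp=0xa5
body[0] mov  r3, #0x6d → r3=0x6d
body[1] sub  r6, r3, #36 → r6=0x49
body[2] sub  r1, r1, r2 → r1=0x68
body[3] add  r0, r7, r3 → r0=0x62
body[4] mov  r1, r2 → r1=0x8b
epilogue: pop r3=0xa2, sp=0xa6
epilogue: pop r0=0xaa, sp=0xa7
prologue pushed ['r0', 'r3'] at ['0xa6', '0xa5']

MEM = 0xa2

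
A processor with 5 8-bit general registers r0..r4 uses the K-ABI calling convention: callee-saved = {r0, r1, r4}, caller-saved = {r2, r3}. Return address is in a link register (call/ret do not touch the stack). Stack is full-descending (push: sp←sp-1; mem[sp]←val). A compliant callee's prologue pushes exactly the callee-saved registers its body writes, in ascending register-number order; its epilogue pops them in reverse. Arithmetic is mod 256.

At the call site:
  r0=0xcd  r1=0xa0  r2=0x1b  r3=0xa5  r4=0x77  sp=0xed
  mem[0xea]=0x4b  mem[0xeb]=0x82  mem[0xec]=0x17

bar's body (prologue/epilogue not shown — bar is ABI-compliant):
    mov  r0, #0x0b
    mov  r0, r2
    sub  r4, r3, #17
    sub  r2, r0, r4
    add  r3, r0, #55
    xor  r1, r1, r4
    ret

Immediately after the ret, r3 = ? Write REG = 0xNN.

prologue: push r0 -> mem[0xec]=0xcd, sp=0xec
prologue: push r1 -> mem[0xeb]=0xa0, sp=0xeb
prologue: push r4 -> mem[0xea]=0x77, sp=0xea
body[0] mov  r0, #0x0b -> r0=0x0b
body[1] mov  r0, r2 -> r0=0x1b
body[2] sub  r4, r3, #17 -> r4=0x94
body[3] sub  r2, r0, r4 -> r2=0x87
body[4] add  r3, r0, #55 -> r3=0x52
body[5] xor  r1, r1, r4 -> r1=0x34
epilogue: pop r4=0x77, sp=0xeb
epilogue: pop r1=0xa0, sp=0xec
epilogue: pop r0=0xcd, sp=0xed
r3 is caller-saved -> body value

REG = 0x52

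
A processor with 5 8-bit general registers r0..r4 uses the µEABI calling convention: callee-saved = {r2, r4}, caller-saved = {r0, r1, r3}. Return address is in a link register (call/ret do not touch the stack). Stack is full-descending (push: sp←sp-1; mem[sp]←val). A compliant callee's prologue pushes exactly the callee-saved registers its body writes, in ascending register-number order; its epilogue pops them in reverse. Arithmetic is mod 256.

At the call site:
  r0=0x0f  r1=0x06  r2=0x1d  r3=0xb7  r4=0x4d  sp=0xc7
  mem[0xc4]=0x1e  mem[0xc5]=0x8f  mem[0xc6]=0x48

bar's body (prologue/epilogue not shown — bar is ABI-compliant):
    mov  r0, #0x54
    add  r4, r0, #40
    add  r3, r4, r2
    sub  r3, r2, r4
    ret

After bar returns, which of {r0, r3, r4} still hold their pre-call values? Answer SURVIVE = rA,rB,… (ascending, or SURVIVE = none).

SURVIVE = r4

prologue: push r4 → mem[0xc6]=0x4d, sp=0xc6
body[0] mov  r0, #0x54 → r0=0x54
body[1] add  r4, r0, #40 → r4=0x7c
body[2] add  r3, r4, r2 → r3=0x99
body[3] sub  r3, r2, r4 → r3=0xa1
epilogue: pop r4=0x4d, sp=0xc7
r0: caller-saved, written=True
r3: caller-saved, written=True
r4: callee-saved, written=True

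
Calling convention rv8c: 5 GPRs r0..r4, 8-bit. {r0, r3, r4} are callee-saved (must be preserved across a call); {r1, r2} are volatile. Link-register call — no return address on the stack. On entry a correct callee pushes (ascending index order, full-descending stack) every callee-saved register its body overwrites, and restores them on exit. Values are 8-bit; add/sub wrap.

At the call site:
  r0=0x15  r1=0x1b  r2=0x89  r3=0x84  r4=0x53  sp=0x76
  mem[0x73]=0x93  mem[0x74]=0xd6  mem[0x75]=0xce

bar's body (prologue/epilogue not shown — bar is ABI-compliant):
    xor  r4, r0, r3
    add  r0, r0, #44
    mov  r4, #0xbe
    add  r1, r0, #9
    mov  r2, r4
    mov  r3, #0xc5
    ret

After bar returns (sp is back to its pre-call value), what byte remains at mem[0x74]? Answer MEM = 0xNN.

prologue: push r0 -> mem[0x75]=0x15, sp=0x75
prologue: push r3 -> mem[0x74]=0x84, sp=0x74
prologue: push r4 -> mem[0x73]=0x53, sp=0x73
body[0] xor  r4, r0, r3 -> r4=0x91
body[1] add  r0, r0, #44 -> r0=0x41
body[2] mov  r4, #0xbe -> r4=0xbe
body[3] add  r1, r0, #9 -> r1=0x4a
body[4] mov  r2, r4 -> r2=0xbe
body[5] mov  r3, #0xc5 -> r3=0xc5
epilogue: pop r4=0x53, sp=0x74
epilogue: pop r3=0x84, sp=0x75
epilogue: pop r0=0x15, sp=0x76
prologue pushed ['r0', 'r3', 'r4'] at ['0x75', '0x74', '0x73']

MEM = 0x84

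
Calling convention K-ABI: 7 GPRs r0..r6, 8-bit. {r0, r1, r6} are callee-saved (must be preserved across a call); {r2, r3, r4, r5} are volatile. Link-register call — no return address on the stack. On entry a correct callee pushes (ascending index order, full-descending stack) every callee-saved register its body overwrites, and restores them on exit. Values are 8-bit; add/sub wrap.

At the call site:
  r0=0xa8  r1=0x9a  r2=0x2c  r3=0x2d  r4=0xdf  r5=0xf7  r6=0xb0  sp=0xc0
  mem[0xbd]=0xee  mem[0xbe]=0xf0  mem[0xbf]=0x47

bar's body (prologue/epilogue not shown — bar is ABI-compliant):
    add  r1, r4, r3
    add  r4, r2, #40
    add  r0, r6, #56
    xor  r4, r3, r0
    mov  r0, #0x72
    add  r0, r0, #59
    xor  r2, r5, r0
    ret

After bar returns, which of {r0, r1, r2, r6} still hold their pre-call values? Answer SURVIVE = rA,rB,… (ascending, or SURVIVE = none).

SURVIVE = r0,r1,r6

prologue: push r0 -> mem[0xbf]=0xa8, sp=0xbf
prologue: push r1 -> mem[0xbe]=0x9a, sp=0xbe
body[0] add  r1, r4, r3 -> r1=0x0c
body[1] add  r4, r2, #40 -> r4=0x54
body[2] add  r0, r6, #56 -> r0=0xe8
body[3] xor  r4, r3, r0 -> r4=0xc5
body[4] mov  r0, #0x72 -> r0=0x72
body[5] add  r0, r0, #59 -> r0=0xad
body[6] xor  r2, r5, r0 -> r2=0x5a
epilogue: pop r1=0x9a, sp=0xbf
epilogue: pop r0=0xa8, sp=0xc0
r0: callee-saved, written=True
r1: callee-saved, written=True
r2: caller-saved, written=True
r6: callee-saved, written=False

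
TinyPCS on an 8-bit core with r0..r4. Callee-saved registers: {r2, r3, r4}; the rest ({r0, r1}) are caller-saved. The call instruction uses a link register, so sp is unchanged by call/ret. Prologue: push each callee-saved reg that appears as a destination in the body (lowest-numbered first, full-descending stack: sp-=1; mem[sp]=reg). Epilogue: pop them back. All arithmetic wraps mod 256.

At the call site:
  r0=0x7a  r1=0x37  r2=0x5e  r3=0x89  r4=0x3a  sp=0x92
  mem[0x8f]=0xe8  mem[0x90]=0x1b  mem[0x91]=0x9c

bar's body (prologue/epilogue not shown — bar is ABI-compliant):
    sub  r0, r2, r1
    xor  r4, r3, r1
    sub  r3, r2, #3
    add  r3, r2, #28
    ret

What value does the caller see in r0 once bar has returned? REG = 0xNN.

REG = 0x27

prologue: push r3 → mem[0x91]=0x89, sp=0x91
prologue: push r4 → mem[0x90]=0x3a, sp=0x90
body[0] sub  r0, r2, r1 → r0=0x27
body[1] xor  r4, r3, r1 → r4=0xbe
body[2] sub  r3, r2, #3 → r3=0x5b
body[3] add  r3, r2, #28 → r3=0x7a
epilogue: pop r4=0x3a, sp=0x91
epilogue: pop r3=0x89, sp=0x92
r0 is caller-saved → body value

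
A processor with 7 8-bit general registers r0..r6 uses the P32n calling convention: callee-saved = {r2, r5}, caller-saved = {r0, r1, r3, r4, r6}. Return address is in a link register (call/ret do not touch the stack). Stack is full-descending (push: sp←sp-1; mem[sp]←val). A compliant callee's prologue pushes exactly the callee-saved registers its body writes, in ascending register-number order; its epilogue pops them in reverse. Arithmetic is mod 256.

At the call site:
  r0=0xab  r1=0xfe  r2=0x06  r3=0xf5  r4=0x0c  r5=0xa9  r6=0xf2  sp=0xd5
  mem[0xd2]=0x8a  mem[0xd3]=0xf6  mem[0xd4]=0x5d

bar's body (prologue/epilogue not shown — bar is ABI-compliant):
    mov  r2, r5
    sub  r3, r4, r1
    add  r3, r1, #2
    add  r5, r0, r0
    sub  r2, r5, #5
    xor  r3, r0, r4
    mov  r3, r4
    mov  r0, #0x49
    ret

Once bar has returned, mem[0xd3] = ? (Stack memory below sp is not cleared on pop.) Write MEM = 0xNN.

prologue: push r2 -> mem[0xd4]=0x06, sp=0xd4
prologue: push r5 -> mem[0xd3]=0xa9, sp=0xd3
body[0] mov  r2, r5 -> r2=0xa9
body[1] sub  r3, r4, r1 -> r3=0x0e
body[2] add  r3, r1, #2 -> r3=0x00
body[3] add  r5, r0, r0 -> r5=0x56
body[4] sub  r2, r5, #5 -> r2=0x51
body[5] xor  r3, r0, r4 -> r3=0xa7
body[6] mov  r3, r4 -> r3=0x0c
body[7] mov  r0, #0x49 -> r0=0x49
epilogue: pop r5=0xa9, sp=0xd4
epilogue: pop r2=0x06, sp=0xd5
prologue pushed ['r2', 'r5'] at ['0xd4', '0xd3']

MEM = 0xa9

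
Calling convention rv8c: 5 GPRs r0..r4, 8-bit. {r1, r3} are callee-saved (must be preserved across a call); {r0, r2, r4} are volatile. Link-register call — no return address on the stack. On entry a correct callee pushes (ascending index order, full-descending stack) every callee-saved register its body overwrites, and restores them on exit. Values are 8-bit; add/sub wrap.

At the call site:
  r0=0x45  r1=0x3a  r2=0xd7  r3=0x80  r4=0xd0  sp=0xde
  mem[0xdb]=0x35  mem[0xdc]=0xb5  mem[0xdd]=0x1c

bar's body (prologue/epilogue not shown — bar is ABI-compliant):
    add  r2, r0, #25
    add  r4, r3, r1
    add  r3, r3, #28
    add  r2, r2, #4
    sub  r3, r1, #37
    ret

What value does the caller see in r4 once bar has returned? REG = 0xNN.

REG = 0xba

prologue: push r3 -> mem[0xdd]=0x80, sp=0xdd
body[0] add  r2, r0, #25 -> r2=0x5e
body[1] add  r4, r3, r1 -> r4=0xba
body[2] add  r3, r3, #28 -> r3=0x9c
body[3] add  r2, r2, #4 -> r2=0x62
body[4] sub  r3, r1, #37 -> r3=0x15
epilogue: pop r3=0x80, sp=0xde
r4 is caller-saved -> body value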